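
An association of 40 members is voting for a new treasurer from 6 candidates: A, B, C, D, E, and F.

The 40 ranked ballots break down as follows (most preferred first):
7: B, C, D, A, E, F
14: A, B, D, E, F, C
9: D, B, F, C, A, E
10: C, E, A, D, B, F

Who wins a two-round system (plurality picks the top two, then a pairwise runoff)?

Round 1 first-place votes: A 14, B 7, C 10, D 9, E 0, F 0. A and C advance.
Runoff: A is ranked above C on 14 ballots, C above A on 26.

C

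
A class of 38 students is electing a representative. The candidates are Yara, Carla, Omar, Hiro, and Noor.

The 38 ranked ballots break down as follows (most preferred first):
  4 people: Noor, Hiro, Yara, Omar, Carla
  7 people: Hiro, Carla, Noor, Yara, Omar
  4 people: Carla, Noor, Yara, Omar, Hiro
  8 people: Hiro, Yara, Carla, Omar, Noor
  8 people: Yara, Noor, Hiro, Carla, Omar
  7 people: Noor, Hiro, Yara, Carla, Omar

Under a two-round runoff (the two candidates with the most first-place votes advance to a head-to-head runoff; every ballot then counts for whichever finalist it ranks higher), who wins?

Noor

Round 1 first-place votes: Yara 8, Carla 4, Omar 0, Hiro 15, Noor 11. Hiro and Noor advance.
Runoff: Hiro is ranked above Noor on 15 ballots, Noor above Hiro on 23.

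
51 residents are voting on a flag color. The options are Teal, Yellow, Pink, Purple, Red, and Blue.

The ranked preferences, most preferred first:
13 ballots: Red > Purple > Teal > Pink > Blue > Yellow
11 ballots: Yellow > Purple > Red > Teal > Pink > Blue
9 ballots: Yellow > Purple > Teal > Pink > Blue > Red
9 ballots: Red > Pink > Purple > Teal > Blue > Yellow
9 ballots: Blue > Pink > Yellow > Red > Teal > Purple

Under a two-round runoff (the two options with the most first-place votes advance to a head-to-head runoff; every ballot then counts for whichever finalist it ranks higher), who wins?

Yellow

Round 1 first-place votes: Teal 0, Yellow 20, Pink 0, Purple 0, Red 22, Blue 9. Red and Yellow advance.
Runoff: Red is ranked above Yellow on 22 ballots, Yellow above Red on 29.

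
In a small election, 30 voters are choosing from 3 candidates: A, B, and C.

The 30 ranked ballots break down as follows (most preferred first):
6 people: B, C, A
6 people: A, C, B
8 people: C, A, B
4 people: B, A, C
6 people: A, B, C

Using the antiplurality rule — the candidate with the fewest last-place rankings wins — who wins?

A

Last-place votes: A 6, B 14, C 10.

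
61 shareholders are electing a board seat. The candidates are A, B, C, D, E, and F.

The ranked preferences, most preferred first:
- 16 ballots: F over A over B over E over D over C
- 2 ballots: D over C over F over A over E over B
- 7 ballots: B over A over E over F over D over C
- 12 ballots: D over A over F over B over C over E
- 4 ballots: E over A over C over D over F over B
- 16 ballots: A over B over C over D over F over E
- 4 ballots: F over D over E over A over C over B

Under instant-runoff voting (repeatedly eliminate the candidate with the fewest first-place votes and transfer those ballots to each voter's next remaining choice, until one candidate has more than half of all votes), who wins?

Round 1: A 16, B 7, C 0, D 14, E 4, F 20. C eliminated.
Round 2: A 16, B 7, D 14, E 4, F 20. E eliminated.
Round 3: A 20, B 7, D 14, F 20. B eliminated.
Round 4: A 27, D 14, F 20. D eliminated.
Round 5: A 39, F 22. A has a majority (≥31).

A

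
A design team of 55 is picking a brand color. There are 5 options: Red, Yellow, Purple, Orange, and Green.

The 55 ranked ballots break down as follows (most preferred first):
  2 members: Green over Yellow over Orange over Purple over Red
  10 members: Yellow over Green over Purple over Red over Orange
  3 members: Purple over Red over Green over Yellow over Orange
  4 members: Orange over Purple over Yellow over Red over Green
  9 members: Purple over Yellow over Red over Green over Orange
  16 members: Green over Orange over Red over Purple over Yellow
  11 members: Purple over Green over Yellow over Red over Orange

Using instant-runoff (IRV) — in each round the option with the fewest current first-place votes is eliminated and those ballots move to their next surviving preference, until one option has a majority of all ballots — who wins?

Round 1: Red 0, Yellow 10, Purple 23, Orange 4, Green 18. Red eliminated.
Round 2: Yellow 10, Purple 23, Orange 4, Green 18. Orange eliminated.
Round 3: Yellow 10, Purple 27, Green 18. Yellow eliminated.
Round 4: Purple 27, Green 28. Green has a majority (≥28).

Green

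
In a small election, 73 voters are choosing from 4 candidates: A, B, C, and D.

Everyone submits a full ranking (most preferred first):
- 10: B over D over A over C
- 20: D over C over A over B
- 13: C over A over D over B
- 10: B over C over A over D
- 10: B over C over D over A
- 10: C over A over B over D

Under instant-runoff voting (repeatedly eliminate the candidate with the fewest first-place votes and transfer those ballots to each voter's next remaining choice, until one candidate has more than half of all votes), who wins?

C

Round 1: A 0, B 30, C 23, D 20. A eliminated.
Round 2: B 30, C 23, D 20. D eliminated.
Round 3: B 30, C 43. C has a majority (≥37).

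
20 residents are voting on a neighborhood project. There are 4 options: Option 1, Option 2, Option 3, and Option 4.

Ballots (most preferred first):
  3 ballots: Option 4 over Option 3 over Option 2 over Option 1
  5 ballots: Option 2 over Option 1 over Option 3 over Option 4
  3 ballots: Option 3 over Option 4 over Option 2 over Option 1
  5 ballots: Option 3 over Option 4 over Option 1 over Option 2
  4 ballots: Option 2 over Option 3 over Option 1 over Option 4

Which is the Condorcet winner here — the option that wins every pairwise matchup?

Option 3 vs Option 1: 15–5
Option 3 vs Option 2: 11–9
Option 3 vs Option 4: 17–3
Option 3 beats every other option.

Option 3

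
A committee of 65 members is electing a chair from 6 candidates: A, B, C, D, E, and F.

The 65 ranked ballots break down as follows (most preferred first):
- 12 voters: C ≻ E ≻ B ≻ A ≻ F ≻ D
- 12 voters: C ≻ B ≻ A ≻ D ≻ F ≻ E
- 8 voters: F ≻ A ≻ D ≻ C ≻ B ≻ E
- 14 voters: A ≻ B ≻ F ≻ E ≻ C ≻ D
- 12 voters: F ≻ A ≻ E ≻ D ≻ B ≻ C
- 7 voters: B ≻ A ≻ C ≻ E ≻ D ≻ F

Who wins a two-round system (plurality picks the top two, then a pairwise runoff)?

F

Round 1 first-place votes: A 14, B 7, C 24, D 0, E 0, F 20. C and F advance.
Runoff: C is ranked above F on 31 ballots, F above C on 34.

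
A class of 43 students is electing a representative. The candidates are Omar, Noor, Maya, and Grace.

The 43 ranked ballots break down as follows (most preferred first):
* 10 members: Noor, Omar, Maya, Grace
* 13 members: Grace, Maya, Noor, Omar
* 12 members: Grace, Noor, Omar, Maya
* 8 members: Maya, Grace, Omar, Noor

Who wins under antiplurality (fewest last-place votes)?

Last-place votes: Omar 13, Noor 8, Maya 12, Grace 10.

Noor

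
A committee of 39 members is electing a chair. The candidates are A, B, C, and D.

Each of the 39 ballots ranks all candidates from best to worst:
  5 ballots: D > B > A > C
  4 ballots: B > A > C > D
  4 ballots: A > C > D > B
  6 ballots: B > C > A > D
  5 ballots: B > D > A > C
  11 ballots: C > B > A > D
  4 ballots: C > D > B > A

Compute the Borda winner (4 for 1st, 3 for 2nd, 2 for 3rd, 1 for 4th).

B

A: 5×2 + 4×3 + 4×4 + 6×2 + 5×2 + 11×2 + 4×1 = 86
B: 5×3 + 4×4 + 4×1 + 6×4 + 5×4 + 11×3 + 4×2 = 120
C: 5×1 + 4×2 + 4×3 + 6×3 + 5×1 + 11×4 + 4×4 = 108
D: 5×4 + 4×1 + 4×2 + 6×1 + 5×3 + 11×1 + 4×3 = 76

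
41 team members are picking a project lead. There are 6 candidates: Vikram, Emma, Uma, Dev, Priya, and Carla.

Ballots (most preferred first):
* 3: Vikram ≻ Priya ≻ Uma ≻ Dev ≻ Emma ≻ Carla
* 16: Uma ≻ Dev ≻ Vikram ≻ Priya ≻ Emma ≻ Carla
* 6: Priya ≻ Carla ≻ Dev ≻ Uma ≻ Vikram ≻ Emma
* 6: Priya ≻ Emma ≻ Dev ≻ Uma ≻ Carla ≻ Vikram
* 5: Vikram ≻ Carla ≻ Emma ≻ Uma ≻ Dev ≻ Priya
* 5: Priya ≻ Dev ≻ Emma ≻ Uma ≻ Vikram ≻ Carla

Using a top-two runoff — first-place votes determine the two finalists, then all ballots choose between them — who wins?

Round 1 first-place votes: Vikram 8, Emma 0, Uma 16, Dev 0, Priya 17, Carla 0. Priya and Uma advance.
Runoff: Priya is ranked above Uma on 20 ballots, Uma above Priya on 21.

Uma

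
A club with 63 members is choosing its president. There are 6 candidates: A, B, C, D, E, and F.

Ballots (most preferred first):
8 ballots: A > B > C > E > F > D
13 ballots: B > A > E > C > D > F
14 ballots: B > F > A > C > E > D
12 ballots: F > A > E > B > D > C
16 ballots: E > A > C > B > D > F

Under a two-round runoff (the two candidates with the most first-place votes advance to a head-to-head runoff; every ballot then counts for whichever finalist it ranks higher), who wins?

B

Round 1 first-place votes: A 8, B 27, C 0, D 0, E 16, F 12. B and E advance.
Runoff: B is ranked above E on 35 ballots, E above B on 28.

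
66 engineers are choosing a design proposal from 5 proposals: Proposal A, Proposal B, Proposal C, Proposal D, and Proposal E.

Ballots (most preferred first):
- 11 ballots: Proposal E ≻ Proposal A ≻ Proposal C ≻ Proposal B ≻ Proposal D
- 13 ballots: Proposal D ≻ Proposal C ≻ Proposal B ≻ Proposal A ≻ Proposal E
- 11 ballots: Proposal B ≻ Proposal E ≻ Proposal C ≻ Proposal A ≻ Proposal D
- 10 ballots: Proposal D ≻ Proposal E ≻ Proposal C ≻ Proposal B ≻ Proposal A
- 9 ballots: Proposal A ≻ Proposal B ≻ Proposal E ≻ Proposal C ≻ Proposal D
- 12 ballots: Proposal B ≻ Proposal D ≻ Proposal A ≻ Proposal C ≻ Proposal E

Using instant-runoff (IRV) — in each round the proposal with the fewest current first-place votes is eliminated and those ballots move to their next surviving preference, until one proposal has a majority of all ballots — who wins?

Round 1: Proposal A 9, Proposal B 23, Proposal C 0, Proposal D 23, Proposal E 11. Proposal C eliminated.
Round 2: Proposal A 9, Proposal B 23, Proposal D 23, Proposal E 11. Proposal A eliminated.
Round 3: Proposal B 32, Proposal D 23, Proposal E 11. Proposal E eliminated.
Round 4: Proposal B 43, Proposal D 23. Proposal B has a majority (≥34).

Proposal B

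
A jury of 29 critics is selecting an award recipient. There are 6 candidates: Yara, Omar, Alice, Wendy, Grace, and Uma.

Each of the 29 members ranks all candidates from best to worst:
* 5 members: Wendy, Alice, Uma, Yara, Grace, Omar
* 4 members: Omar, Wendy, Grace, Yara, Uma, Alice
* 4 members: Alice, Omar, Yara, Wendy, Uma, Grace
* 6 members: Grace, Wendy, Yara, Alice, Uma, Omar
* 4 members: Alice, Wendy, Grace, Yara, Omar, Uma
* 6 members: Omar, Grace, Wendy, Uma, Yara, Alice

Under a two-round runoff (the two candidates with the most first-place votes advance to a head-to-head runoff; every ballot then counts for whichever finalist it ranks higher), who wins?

Round 1 first-place votes: Yara 0, Omar 10, Alice 8, Wendy 5, Grace 6, Uma 0. Omar and Alice advance.
Runoff: Omar is ranked above Alice on 10 ballots, Alice above Omar on 19.

Alice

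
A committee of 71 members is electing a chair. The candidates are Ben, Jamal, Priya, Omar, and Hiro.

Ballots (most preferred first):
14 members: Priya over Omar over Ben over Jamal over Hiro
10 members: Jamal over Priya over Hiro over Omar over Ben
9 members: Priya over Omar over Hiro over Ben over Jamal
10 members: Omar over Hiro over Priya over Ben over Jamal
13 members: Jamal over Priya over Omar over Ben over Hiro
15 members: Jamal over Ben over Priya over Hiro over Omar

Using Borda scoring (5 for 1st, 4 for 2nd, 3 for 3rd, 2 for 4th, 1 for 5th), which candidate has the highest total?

Priya

Ben: 14×3 + 10×1 + 9×2 + 10×2 + 13×2 + 15×4 = 176
Jamal: 14×2 + 10×5 + 9×1 + 10×1 + 13×5 + 15×5 = 237
Priya: 14×5 + 10×4 + 9×5 + 10×3 + 13×4 + 15×3 = 282
Omar: 14×4 + 10×2 + 9×4 + 10×5 + 13×3 + 15×1 = 216
Hiro: 14×1 + 10×3 + 9×3 + 10×4 + 13×1 + 15×2 = 154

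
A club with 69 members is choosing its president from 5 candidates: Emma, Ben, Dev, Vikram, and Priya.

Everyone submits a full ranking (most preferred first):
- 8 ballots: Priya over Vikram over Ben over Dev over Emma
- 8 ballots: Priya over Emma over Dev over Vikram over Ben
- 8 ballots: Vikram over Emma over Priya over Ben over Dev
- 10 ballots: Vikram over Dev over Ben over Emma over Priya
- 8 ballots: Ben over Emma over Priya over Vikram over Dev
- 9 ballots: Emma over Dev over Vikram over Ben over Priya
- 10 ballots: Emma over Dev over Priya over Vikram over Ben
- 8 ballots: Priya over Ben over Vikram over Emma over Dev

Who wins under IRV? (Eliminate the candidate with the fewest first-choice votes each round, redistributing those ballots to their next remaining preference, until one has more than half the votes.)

Emma

Round 1: Emma 19, Ben 8, Dev 0, Vikram 18, Priya 24. Dev eliminated.
Round 2: Emma 19, Ben 8, Vikram 18, Priya 24. Ben eliminated.
Round 3: Emma 27, Vikram 18, Priya 24. Vikram eliminated.
Round 4: Emma 45, Priya 24. Emma has a majority (≥35).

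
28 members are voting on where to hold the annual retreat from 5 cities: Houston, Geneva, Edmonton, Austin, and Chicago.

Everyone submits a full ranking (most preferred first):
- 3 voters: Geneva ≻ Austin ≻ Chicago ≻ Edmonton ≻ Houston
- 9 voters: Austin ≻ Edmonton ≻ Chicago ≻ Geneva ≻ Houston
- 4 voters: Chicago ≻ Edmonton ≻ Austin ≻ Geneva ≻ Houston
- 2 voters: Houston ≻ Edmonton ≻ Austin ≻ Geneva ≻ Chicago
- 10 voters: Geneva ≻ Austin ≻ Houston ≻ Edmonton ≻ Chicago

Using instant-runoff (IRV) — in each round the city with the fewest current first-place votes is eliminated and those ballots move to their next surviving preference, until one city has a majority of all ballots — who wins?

Round 1: Houston 2, Geneva 13, Edmonton 0, Austin 9, Chicago 4. Edmonton eliminated.
Round 2: Houston 2, Geneva 13, Austin 9, Chicago 4. Houston eliminated.
Round 3: Geneva 13, Austin 11, Chicago 4. Chicago eliminated.
Round 4: Geneva 13, Austin 15. Austin has a majority (≥15).

Austin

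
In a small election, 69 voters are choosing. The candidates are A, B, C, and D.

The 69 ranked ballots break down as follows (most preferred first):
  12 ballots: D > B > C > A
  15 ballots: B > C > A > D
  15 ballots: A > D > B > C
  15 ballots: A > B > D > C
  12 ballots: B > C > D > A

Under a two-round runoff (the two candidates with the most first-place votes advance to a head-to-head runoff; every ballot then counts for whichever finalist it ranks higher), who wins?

B

Round 1 first-place votes: A 30, B 27, C 0, D 12. A and B advance.
Runoff: A is ranked above B on 30 ballots, B above A on 39.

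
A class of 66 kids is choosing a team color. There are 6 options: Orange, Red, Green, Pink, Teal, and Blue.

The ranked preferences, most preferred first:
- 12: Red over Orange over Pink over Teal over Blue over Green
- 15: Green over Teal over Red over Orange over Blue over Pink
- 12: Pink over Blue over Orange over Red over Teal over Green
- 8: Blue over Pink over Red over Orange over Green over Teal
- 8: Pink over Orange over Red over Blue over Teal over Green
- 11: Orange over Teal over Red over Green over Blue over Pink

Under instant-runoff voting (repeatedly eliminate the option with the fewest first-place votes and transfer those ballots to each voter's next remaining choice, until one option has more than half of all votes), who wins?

Round 1: Orange 11, Red 12, Green 15, Pink 20, Teal 0, Blue 8. Teal eliminated.
Round 2: Orange 11, Red 12, Green 15, Pink 20, Blue 8. Blue eliminated.
Round 3: Orange 11, Red 12, Green 15, Pink 28. Orange eliminated.
Round 4: Red 23, Green 15, Pink 28. Green eliminated.
Round 5: Red 38, Pink 28. Red has a majority (≥34).

Red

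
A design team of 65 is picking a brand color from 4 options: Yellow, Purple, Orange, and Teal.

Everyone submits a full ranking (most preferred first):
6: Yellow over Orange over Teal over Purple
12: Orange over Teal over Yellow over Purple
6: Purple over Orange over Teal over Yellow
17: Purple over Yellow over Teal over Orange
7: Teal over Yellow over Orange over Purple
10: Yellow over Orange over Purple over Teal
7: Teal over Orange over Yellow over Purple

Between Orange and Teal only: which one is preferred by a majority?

Orange

Orange is ranked above Teal on 34 ballots; Teal above Orange on 31.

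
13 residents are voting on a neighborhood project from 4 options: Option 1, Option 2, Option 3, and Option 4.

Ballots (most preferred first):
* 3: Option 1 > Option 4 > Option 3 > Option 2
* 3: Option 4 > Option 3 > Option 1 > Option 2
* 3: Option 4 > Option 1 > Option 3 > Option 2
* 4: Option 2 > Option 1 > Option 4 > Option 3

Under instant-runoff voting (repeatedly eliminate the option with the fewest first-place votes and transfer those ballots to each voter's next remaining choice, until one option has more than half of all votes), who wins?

Round 1: Option 1 3, Option 2 4, Option 3 0, Option 4 6. Option 3 eliminated.
Round 2: Option 1 3, Option 2 4, Option 4 6. Option 1 eliminated.
Round 3: Option 2 4, Option 4 9. Option 4 has a majority (≥7).

Option 4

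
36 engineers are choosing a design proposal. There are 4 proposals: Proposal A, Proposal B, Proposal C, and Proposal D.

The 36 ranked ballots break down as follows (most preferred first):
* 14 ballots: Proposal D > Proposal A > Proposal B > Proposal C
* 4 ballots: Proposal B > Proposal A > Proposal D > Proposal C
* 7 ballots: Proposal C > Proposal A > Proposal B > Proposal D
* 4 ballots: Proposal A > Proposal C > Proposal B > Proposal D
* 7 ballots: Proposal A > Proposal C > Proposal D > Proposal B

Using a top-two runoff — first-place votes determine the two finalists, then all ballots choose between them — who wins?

Round 1 first-place votes: Proposal A 11, Proposal B 4, Proposal C 7, Proposal D 14. Proposal D and Proposal A advance.
Runoff: Proposal D is ranked above Proposal A on 14 ballots, Proposal A above Proposal D on 22.

Proposal A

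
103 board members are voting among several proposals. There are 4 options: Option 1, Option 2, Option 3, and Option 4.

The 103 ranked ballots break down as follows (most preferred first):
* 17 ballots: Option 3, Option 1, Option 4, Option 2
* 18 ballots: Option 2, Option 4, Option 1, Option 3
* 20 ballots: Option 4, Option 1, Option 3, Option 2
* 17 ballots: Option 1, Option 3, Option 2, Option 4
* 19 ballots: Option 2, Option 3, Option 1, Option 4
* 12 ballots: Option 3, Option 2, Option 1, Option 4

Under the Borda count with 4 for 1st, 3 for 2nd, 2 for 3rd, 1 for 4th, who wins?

Option 3

Option 1: 17×3 + 18×2 + 20×3 + 17×4 + 19×2 + 12×2 = 277
Option 2: 17×1 + 18×4 + 20×1 + 17×2 + 19×4 + 12×3 = 255
Option 3: 17×4 + 18×1 + 20×2 + 17×3 + 19×3 + 12×4 = 282
Option 4: 17×2 + 18×3 + 20×4 + 17×1 + 19×1 + 12×1 = 216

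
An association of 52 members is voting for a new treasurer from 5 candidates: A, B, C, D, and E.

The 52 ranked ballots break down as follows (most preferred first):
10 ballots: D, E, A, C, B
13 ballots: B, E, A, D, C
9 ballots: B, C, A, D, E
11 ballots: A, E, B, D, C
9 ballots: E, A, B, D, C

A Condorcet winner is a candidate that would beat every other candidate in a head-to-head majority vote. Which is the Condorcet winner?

E

E vs A: 32–20
E vs B: 30–22
E vs C: 43–9
E vs D: 33–19
E beats every other candidate.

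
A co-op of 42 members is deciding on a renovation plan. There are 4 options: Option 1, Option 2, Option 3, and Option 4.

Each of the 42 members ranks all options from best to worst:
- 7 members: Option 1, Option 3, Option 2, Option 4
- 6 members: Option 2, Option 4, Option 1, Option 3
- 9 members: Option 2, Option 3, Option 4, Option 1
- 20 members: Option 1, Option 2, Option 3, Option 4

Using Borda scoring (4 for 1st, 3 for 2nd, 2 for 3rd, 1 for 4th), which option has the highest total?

Option 2

Option 1: 7×4 + 6×2 + 9×1 + 20×4 = 129
Option 2: 7×2 + 6×4 + 9×4 + 20×3 = 134
Option 3: 7×3 + 6×1 + 9×3 + 20×2 = 94
Option 4: 7×1 + 6×3 + 9×2 + 20×1 = 63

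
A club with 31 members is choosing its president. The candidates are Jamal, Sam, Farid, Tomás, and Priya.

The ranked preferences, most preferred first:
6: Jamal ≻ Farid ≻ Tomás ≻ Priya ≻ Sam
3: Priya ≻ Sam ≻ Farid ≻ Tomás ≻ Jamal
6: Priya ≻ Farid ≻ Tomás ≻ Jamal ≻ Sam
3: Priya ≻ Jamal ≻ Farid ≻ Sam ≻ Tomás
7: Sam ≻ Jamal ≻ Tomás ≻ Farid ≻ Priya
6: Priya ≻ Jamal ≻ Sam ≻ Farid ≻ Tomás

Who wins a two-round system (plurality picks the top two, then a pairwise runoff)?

Round 1 first-place votes: Jamal 6, Sam 7, Farid 0, Tomás 0, Priya 18. Priya and Sam advance.
Runoff: Priya is ranked above Sam on 24 ballots, Sam above Priya on 7.

Priya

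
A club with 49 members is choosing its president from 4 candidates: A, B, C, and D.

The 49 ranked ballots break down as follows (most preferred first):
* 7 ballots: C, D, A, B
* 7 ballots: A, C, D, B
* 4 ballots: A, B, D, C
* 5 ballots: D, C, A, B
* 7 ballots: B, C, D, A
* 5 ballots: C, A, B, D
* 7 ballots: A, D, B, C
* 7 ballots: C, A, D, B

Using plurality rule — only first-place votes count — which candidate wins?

C

First-place votes: A 18, B 7, C 19, D 5.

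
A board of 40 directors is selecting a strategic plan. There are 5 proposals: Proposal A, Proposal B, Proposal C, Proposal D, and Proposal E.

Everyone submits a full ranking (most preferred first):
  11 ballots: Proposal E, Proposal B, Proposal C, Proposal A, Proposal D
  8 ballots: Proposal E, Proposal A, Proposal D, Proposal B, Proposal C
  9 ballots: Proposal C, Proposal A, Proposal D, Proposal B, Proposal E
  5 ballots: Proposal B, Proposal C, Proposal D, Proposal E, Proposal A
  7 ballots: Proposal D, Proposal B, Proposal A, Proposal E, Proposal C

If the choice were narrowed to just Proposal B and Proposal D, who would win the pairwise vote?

Proposal D

Proposal B is ranked above Proposal D on 16 ballots; Proposal D above Proposal B on 24.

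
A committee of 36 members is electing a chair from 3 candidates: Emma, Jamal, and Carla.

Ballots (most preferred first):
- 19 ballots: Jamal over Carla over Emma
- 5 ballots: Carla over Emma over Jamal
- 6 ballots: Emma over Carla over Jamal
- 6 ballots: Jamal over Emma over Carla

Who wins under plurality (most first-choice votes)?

First-place votes: Emma 6, Jamal 25, Carla 5.

Jamal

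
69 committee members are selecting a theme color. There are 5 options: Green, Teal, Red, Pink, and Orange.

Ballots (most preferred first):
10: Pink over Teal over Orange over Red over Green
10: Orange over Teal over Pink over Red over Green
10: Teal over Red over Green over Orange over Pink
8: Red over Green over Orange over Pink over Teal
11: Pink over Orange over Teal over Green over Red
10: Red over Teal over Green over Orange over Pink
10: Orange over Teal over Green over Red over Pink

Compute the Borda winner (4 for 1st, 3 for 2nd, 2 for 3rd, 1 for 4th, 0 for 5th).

Teal

Green: 10×0 + 10×0 + 10×2 + 8×3 + 11×1 + 10×2 + 10×2 = 95
Teal: 10×3 + 10×3 + 10×4 + 8×0 + 11×2 + 10×3 + 10×3 = 182
Red: 10×1 + 10×1 + 10×3 + 8×4 + 11×0 + 10×4 + 10×1 = 132
Pink: 10×4 + 10×2 + 10×0 + 8×1 + 11×4 + 10×0 + 10×0 = 112
Orange: 10×2 + 10×4 + 10×1 + 8×2 + 11×3 + 10×1 + 10×4 = 169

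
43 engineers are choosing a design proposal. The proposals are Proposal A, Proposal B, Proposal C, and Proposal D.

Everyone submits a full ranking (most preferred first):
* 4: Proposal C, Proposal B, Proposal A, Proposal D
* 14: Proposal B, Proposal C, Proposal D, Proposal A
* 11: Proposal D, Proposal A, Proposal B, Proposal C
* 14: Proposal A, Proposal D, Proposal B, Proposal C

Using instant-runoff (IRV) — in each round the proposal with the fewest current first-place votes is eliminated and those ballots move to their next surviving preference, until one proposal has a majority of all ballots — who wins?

Round 1: Proposal A 14, Proposal B 14, Proposal C 4, Proposal D 11. Proposal C eliminated.
Round 2: Proposal A 14, Proposal B 18, Proposal D 11. Proposal D eliminated.
Round 3: Proposal A 25, Proposal B 18. Proposal A has a majority (≥22).

Proposal A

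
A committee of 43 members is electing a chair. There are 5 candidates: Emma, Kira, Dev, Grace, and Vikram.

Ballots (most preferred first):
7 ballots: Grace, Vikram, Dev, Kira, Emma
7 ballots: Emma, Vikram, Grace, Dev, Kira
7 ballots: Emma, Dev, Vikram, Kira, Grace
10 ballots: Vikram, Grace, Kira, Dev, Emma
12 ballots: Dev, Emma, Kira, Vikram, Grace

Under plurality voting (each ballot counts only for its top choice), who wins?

First-place votes: Emma 14, Kira 0, Dev 12, Grace 7, Vikram 10.

Emma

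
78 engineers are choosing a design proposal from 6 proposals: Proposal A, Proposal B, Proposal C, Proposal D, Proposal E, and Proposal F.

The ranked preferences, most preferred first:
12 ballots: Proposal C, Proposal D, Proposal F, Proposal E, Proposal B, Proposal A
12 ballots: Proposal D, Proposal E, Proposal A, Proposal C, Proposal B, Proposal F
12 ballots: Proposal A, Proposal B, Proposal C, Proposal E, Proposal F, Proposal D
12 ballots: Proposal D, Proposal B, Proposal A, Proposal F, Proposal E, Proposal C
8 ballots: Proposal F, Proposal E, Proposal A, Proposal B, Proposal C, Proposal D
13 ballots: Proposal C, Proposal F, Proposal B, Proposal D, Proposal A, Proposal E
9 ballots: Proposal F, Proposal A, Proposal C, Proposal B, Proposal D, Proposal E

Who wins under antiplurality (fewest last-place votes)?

Proposal B

Last-place votes: Proposal A 12, Proposal B 0, Proposal C 12, Proposal D 20, Proposal E 22, Proposal F 12.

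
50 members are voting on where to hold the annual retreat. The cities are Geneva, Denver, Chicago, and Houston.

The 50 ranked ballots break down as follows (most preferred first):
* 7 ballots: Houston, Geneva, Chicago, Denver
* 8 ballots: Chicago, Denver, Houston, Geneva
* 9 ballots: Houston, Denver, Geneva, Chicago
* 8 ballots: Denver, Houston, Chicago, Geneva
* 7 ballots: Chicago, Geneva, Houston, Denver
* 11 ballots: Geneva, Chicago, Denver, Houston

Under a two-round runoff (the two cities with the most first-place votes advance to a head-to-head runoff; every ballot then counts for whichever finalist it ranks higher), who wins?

Chicago

Round 1 first-place votes: Geneva 11, Denver 8, Chicago 15, Houston 16. Houston and Chicago advance.
Runoff: Houston is ranked above Chicago on 24 ballots, Chicago above Houston on 26.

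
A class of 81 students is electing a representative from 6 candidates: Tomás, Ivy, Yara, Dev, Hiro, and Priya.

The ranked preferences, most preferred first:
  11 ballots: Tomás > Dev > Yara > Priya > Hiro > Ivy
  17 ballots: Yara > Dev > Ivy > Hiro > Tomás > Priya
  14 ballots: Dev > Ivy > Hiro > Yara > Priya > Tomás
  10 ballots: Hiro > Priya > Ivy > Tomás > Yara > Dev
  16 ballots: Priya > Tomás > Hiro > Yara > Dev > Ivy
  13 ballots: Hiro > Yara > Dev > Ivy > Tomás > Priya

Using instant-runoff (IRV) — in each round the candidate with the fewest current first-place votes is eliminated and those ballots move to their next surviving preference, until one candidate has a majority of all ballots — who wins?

Dev

Round 1: Tomás 11, Ivy 0, Yara 17, Dev 14, Hiro 23, Priya 16. Ivy eliminated.
Round 2: Tomás 11, Yara 17, Dev 14, Hiro 23, Priya 16. Tomás eliminated.
Round 3: Yara 17, Dev 25, Hiro 23, Priya 16. Priya eliminated.
Round 4: Yara 17, Dev 25, Hiro 39. Yara eliminated.
Round 5: Dev 42, Hiro 39. Dev has a majority (≥41).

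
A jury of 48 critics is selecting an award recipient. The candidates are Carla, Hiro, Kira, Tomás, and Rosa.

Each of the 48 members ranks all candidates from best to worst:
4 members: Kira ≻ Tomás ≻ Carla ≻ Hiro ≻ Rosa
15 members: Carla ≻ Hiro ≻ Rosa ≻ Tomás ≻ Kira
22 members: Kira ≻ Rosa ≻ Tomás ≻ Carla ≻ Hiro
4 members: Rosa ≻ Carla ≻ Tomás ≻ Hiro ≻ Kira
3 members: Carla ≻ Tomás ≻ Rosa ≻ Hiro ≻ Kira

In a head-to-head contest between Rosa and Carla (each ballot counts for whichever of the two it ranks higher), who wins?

Rosa is ranked above Carla on 26 ballots; Carla above Rosa on 22.

Rosa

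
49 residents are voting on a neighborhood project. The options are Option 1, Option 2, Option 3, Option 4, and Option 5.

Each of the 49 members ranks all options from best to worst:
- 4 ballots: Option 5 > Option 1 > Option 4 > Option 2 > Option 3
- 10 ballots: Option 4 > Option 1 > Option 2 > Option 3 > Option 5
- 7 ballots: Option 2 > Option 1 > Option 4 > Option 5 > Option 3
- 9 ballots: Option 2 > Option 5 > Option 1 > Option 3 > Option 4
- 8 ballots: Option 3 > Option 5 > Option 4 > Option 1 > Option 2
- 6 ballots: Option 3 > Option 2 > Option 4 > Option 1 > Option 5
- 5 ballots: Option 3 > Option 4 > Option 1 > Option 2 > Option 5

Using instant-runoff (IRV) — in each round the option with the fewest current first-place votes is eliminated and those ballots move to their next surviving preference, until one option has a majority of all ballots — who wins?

Round 1: Option 1 0, Option 2 16, Option 3 19, Option 4 10, Option 5 4. Option 1 eliminated.
Round 2: Option 2 16, Option 3 19, Option 4 10, Option 5 4. Option 5 eliminated.
Round 3: Option 2 16, Option 3 19, Option 4 14. Option 4 eliminated.
Round 4: Option 2 30, Option 3 19. Option 2 has a majority (≥25).

Option 2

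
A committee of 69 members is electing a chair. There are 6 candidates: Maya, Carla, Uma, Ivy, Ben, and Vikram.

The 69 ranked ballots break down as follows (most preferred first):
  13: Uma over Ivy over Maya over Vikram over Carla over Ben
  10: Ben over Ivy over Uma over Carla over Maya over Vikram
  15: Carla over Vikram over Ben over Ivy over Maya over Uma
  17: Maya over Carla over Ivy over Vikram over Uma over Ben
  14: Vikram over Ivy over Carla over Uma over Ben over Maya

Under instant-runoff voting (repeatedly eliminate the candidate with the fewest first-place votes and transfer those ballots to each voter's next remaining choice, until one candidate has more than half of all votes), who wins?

Round 1: Maya 17, Carla 15, Uma 13, Ivy 0, Ben 10, Vikram 14. Ivy eliminated.
Round 2: Maya 17, Carla 15, Uma 13, Ben 10, Vikram 14. Ben eliminated.
Round 3: Maya 17, Carla 15, Uma 23, Vikram 14. Vikram eliminated.
Round 4: Maya 17, Carla 29, Uma 23. Maya eliminated.
Round 5: Carla 46, Uma 23. Carla has a majority (≥35).

Carla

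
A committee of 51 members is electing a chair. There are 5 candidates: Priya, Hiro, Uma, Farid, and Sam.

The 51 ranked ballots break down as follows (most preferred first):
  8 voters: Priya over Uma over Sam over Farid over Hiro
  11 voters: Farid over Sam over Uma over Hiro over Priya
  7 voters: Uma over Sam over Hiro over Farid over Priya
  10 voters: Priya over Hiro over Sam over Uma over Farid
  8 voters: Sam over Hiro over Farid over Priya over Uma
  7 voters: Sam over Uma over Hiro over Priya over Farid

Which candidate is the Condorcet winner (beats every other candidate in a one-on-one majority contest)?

Sam

Sam vs Priya: 33–18
Sam vs Hiro: 41–10
Sam vs Uma: 36–15
Sam vs Farid: 40–11
Sam beats every other candidate.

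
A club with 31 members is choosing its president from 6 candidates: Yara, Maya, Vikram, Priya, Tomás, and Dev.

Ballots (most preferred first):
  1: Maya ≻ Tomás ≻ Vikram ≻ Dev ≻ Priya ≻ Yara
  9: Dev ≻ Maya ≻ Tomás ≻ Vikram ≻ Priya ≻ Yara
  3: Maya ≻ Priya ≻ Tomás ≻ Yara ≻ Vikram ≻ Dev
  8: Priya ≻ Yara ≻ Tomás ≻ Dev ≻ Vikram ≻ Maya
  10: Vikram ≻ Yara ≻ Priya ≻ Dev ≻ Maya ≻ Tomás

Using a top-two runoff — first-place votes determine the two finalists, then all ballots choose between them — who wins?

Round 1 first-place votes: Yara 0, Maya 4, Vikram 10, Priya 8, Tomás 0, Dev 9. Vikram and Dev advance.
Runoff: Vikram is ranked above Dev on 14 ballots, Dev above Vikram on 17.

Dev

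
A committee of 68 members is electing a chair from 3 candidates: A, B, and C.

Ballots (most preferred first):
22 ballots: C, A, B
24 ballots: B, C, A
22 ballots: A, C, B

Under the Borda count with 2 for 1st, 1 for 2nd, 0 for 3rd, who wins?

A: 22×1 + 24×0 + 22×2 = 66
B: 22×0 + 24×2 + 22×0 = 48
C: 22×2 + 24×1 + 22×1 = 90

C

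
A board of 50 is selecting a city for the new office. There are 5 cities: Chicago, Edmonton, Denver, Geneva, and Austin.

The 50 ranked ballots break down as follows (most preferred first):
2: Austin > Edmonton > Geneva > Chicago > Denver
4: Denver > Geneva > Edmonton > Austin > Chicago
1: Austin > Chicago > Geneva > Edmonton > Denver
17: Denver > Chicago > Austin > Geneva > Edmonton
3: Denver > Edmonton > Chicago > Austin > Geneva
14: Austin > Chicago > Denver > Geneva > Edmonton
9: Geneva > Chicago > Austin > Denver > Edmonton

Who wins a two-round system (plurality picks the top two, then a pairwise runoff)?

Round 1 first-place votes: Chicago 0, Edmonton 0, Denver 24, Geneva 9, Austin 17. Denver and Austin advance.
Runoff: Denver is ranked above Austin on 24 ballots, Austin above Denver on 26.

Austin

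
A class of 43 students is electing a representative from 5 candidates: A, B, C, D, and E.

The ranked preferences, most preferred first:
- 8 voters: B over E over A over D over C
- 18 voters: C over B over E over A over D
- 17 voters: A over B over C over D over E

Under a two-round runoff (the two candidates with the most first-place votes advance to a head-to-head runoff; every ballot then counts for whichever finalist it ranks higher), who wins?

Round 1 first-place votes: A 17, B 8, C 18, D 0, E 0. C and A advance.
Runoff: C is ranked above A on 18 ballots, A above C on 25.

A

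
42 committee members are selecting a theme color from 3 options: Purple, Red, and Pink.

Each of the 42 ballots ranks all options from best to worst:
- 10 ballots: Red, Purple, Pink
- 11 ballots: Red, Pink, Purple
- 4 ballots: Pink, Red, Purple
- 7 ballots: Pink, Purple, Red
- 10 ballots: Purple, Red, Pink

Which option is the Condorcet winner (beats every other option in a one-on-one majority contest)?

Red vs Purple: 25–17
Red vs Pink: 31–11
Red beats every other option.

Red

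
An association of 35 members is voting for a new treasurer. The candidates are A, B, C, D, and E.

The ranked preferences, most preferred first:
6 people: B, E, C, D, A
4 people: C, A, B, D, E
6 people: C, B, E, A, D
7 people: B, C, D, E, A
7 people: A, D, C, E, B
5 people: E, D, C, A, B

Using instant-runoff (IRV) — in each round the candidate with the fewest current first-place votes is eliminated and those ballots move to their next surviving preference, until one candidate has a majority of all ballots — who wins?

C

Round 1: A 7, B 13, C 10, D 0, E 5. D eliminated.
Round 2: A 7, B 13, C 10, E 5. E eliminated.
Round 3: A 7, B 13, C 15. A eliminated.
Round 4: B 13, C 22. C has a majority (≥18).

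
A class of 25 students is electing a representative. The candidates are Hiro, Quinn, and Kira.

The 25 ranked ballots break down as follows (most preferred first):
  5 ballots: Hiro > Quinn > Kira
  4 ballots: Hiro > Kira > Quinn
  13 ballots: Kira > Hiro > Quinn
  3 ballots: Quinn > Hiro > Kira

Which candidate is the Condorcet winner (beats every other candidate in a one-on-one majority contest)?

Kira vs Hiro: 13–12
Kira vs Quinn: 17–8
Kira beats every other candidate.

Kira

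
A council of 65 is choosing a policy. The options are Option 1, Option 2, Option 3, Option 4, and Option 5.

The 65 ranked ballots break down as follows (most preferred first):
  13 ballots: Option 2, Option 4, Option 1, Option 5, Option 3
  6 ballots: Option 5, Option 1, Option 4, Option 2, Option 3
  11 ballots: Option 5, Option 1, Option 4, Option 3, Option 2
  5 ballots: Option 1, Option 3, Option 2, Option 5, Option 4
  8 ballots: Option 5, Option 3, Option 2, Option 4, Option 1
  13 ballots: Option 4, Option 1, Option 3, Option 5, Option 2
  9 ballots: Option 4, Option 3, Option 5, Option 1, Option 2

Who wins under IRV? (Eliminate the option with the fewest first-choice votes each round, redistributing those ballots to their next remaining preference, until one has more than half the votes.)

Option 4

Round 1: Option 1 5, Option 2 13, Option 3 0, Option 4 22, Option 5 25. Option 3 eliminated.
Round 2: Option 1 5, Option 2 13, Option 4 22, Option 5 25. Option 1 eliminated.
Round 3: Option 2 18, Option 4 22, Option 5 25. Option 2 eliminated.
Round 4: Option 4 35, Option 5 30. Option 4 has a majority (≥33).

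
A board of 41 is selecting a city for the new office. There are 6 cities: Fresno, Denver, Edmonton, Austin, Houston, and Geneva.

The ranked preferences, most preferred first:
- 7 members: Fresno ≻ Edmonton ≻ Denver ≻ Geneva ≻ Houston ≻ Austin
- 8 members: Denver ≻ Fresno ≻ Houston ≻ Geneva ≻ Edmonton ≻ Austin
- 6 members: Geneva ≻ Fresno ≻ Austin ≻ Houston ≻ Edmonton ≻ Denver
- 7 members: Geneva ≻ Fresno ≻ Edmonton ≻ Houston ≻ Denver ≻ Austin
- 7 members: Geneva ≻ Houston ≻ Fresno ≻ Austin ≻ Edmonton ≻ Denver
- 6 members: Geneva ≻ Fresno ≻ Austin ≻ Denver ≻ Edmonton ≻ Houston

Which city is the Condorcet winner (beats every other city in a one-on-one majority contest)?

Geneva vs Fresno: 26–15
Geneva vs Denver: 26–15
Geneva vs Edmonton: 34–7
Geneva vs Austin: 41–0
Geneva vs Houston: 33–8
Geneva beats every other city.

Geneva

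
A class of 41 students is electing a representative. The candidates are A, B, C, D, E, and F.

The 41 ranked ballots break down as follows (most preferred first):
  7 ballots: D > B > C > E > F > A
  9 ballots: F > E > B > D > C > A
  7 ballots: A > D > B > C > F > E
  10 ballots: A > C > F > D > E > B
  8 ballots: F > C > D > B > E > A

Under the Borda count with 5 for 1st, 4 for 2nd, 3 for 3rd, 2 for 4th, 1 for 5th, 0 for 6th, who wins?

A: 7×0 + 9×0 + 7×5 + 10×5 + 8×0 = 85
B: 7×4 + 9×3 + 7×3 + 10×0 + 8×2 = 92
C: 7×3 + 9×1 + 7×2 + 10×4 + 8×4 = 116
D: 7×5 + 9×2 + 7×4 + 10×2 + 8×3 = 125
E: 7×2 + 9×4 + 7×0 + 10×1 + 8×1 = 68
F: 7×1 + 9×5 + 7×1 + 10×3 + 8×5 = 129

F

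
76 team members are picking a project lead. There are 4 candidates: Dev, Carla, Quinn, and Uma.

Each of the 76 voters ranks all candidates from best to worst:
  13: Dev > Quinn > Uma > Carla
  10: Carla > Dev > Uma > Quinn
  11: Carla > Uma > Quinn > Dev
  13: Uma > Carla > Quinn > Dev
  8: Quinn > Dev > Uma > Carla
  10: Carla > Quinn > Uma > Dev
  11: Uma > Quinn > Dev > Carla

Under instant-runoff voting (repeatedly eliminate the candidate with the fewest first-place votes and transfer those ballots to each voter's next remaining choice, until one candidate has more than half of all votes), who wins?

Round 1: Dev 13, Carla 31, Quinn 8, Uma 24. Quinn eliminated.
Round 2: Dev 21, Carla 31, Uma 24. Dev eliminated.
Round 3: Carla 31, Uma 45. Uma has a majority (≥39).

Uma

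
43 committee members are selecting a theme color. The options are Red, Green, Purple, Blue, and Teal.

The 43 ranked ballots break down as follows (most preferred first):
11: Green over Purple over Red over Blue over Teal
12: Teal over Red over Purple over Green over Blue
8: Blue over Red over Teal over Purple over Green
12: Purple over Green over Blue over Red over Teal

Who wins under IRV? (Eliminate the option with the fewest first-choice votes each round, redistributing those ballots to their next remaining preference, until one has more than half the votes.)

Round 1: Red 0, Green 11, Purple 12, Blue 8, Teal 12. Red eliminated.
Round 2: Green 11, Purple 12, Blue 8, Teal 12. Blue eliminated.
Round 3: Green 11, Purple 12, Teal 20. Green eliminated.
Round 4: Purple 23, Teal 20. Purple has a majority (≥22).

Purple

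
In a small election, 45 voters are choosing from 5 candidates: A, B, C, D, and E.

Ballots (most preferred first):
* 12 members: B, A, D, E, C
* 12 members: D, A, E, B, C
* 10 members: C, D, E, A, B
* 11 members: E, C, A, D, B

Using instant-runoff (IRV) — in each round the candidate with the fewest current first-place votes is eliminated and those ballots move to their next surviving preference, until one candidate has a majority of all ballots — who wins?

Round 1: A 0, B 12, C 10, D 12, E 11. A eliminated.
Round 2: B 12, C 10, D 12, E 11. C eliminated.
Round 3: B 12, D 22, E 11. E eliminated.
Round 4: B 12, D 33. D has a majority (≥23).

D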